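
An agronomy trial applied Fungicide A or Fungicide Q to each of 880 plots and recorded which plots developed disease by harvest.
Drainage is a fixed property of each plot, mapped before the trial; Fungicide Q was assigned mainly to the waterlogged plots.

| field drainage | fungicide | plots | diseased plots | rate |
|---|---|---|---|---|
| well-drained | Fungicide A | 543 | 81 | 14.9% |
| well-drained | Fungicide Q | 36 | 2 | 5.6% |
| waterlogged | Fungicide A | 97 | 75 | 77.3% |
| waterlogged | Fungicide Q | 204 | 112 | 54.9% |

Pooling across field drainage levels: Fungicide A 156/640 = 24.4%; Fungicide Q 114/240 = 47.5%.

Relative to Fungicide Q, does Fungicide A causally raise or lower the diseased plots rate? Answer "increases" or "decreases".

increases

The stratified and pooled comparisons disagree (Fungicide Q wins within each field drainage; Fungicide A wins overall), so the answer turns on the causal role of field drainage.
The imbalance in field drainage arose from how plots were allocated, not from anything the fungicide did; and field drainage independently affects the outcome. The pooled gap is confounded — condition on field drainage.
Within each level — well-drained: 14.9% vs 5.6%; waterlogged: 77.3% vs 54.9% — Fungicide Q is lower every time.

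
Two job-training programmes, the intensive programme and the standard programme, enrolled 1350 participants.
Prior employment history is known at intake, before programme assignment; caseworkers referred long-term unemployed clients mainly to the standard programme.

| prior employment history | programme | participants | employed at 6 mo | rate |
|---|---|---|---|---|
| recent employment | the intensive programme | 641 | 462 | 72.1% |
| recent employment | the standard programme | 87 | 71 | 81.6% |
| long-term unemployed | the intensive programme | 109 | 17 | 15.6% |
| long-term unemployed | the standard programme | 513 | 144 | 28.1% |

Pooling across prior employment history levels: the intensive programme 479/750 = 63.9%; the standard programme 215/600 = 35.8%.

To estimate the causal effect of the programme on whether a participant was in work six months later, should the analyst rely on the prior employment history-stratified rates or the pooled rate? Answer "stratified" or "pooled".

stratified

Prior employment history differs across programmes for reasons unrelated to any effect of the programme itself, and it separately predicts the outcome — a classic confounder. We must compare within prior employment history levels.
Within each level — recent employment: 72.1% vs 81.6%; long-term unemployed: 15.6% vs 28.1% — the standard programme is higher every time.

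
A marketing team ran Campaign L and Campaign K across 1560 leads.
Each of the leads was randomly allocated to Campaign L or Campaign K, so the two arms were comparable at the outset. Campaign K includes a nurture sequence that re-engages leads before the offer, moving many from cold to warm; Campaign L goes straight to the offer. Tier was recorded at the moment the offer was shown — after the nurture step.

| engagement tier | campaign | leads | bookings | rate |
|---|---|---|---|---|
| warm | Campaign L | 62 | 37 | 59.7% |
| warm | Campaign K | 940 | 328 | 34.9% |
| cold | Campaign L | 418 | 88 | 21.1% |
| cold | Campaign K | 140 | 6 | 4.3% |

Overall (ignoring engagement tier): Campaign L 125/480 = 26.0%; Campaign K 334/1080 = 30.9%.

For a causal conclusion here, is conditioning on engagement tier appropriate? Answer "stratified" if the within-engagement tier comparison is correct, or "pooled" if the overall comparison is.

Campaign L is higher inside every engagement tier stratum but Campaign K is higher in aggregate. Whether to stratify depends on how engagement tier relates to the campaign.
Engagement tier lies on the pathway campaign → engagement tier → outcome, so adjusting for it blocks the indirect effect. For the total causal effect of campaign, use the unadjusted pooled rates.
Pooled: Campaign L 26.0% vs Campaign K 30.9%; Campaign K is higher overall.

pooled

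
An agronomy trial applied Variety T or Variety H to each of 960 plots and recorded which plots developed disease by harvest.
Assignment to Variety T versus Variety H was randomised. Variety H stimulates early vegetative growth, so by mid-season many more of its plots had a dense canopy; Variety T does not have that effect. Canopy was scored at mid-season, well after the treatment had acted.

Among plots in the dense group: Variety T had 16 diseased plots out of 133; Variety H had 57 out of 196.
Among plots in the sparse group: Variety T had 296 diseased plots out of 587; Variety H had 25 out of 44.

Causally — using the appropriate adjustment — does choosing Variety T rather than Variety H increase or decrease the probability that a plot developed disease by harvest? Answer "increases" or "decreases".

Variety T is lower inside every mid-season canopy stratum but Variety H is lower in aggregate. Whether to stratify depends on how mid-season canopy relates to the variety.
Mid-season canopy is recorded after the variety and is itself shifted by it — it sits on the causal path from variety to outcome. Conditioning on a mediator would strip out part of the effect we want; the pooled comparison gives the total causal effect.
Pooled: Variety T 43.3% vs Variety H 34.2%; Variety H is lower overall.

increases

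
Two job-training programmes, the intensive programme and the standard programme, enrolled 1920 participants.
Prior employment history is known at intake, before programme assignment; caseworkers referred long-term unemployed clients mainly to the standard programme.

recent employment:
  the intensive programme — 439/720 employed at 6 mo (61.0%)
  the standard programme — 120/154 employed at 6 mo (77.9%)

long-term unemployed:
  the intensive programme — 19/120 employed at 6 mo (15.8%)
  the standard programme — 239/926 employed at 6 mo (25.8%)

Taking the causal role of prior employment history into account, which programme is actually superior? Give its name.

The prior employment history-specific comparison favours the standard programme throughout, but the pooled figures favour the intensive programme. The question is whether to condition on prior employment history.
Since prior employment history is a pre-existing factor (not a product of the programme) and it affects the outcome on its own, it is a confounder. The stratified rates, not the pooled rate, identify the causal effect.
Within each level — recent employment: 61.0% vs 77.9%; long-term unemployed: 15.8% vs 25.8% — the standard programme is higher every time.

the standard programme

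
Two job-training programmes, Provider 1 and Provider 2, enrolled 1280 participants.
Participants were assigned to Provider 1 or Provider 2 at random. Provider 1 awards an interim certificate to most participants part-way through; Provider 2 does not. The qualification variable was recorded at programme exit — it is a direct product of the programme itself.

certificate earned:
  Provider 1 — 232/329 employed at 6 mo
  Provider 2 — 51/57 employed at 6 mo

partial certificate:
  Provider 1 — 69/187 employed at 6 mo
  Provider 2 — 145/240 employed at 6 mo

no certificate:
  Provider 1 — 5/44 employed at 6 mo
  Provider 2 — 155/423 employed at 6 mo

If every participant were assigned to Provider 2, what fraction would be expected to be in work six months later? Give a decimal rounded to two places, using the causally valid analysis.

0.49

Qualification attained during the programme is recorded after the programme and is itself shifted by it — it sits on the causal path from programme to outcome. Conditioning on a mediator would strip out part of the effect we want; the pooled comparison gives the total causal effect.
So P(outcome | do(Provider 2)) is just the pooled rate for Provider 2: 351/720 = 0.487.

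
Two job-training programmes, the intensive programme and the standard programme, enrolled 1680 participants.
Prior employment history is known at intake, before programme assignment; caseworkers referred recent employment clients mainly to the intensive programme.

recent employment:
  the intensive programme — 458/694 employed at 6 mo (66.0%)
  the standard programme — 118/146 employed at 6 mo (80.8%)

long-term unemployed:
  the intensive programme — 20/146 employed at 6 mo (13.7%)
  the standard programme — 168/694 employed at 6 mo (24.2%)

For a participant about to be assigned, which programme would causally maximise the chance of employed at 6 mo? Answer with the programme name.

the standard programme is higher inside every prior employment history stratum but the intensive programme is higher in aggregate. Whether to stratify depends on how prior employment history relates to the programme.
Here prior employment history is a common cause — it drives both which programme a case falls under and the outcome. The crude comparison mixes populations; the stratum-specific rates are the causally relevant ones.
Within each level — recent employment: 66.0% vs 80.8%; long-term unemployed: 13.7% vs 24.2% — the standard programme is higher every time.

the standard programme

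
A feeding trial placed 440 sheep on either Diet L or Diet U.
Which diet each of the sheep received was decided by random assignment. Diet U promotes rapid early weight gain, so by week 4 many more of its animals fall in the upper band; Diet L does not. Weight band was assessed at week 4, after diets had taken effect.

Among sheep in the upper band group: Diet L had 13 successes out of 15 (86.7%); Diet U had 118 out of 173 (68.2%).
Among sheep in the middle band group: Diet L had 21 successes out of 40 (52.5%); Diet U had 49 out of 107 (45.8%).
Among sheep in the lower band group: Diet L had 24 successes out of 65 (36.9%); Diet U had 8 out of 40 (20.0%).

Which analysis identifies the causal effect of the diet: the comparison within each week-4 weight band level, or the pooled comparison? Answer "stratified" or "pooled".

pooled

Week-4 weight band is downstream of the diet. One should not condition on a consequence of treatment, so the overall rates are the right comparison.
Pooled: Diet L 48.3% vs Diet U 54.7%; Diet U is higher overall.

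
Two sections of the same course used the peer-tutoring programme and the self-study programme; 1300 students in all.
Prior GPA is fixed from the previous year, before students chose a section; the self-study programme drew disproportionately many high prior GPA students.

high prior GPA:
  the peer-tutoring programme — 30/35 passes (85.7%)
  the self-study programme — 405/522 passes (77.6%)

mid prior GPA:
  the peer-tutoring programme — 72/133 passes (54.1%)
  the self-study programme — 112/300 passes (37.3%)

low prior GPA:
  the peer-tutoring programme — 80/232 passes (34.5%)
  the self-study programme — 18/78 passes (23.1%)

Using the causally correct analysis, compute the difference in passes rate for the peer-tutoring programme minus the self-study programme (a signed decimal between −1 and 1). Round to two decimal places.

Nothing the teaching method does changes prior GPA band; the imbalance is an allocation artefact. With prior GPA band also predicting the outcome, the pooled figure is confounded, and the within-stratum comparison is the causal one.
Adjusting over the population distribution of prior GPA band: 0.428·(0.857−0.776) + 0.333·(0.541−0.373) + 0.238·(0.345−0.231) = +0.118.

+0.12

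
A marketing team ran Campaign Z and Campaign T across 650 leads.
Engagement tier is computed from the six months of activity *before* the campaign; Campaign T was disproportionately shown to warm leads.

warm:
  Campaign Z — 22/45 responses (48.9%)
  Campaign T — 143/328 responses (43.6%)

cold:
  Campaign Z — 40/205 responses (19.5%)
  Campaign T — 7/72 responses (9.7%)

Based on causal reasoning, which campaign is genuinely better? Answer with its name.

Campaign Z

Since engagement tier is a pre-existing factor (not a product of the campaign) and it affects the outcome on its own, it is a confounder. The stratified rates, not the pooled rate, identify the causal effect.
Within each level — warm: 48.9% vs 43.6%; cold: 19.5% vs 9.7% — Campaign Z is higher every time.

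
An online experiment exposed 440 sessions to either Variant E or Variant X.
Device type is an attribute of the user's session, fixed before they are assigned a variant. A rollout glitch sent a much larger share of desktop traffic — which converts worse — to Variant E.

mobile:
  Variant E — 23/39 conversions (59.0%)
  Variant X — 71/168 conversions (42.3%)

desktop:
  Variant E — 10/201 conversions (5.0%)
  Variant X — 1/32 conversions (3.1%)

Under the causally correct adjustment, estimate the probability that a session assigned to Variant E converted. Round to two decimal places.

Variant E is higher inside every device type stratum but Variant X is higher in aggregate. Whether to stratify depends on how device type relates to the variant.
Since device type is a pre-existing factor (not a product of the variant) and it affects the outcome on its own, it is a confounder. The stratified rates, not the pooled rate, identify the causal effect.
Standardising Variant E to the population device type mix: 0.470·23/39 + 0.530·10/201 = 0.304.

0.30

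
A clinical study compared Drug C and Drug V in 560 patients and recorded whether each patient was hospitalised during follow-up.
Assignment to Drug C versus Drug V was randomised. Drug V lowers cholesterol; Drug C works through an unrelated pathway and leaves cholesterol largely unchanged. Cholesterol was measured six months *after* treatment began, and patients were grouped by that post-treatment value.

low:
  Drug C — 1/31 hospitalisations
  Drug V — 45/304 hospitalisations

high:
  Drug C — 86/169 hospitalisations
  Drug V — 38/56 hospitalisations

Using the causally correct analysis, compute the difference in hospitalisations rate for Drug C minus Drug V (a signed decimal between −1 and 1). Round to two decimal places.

+0.20

Cholesterol is recorded after the drug and is itself shifted by it — it sits on the causal path from drug to outcome. Conditioning on a mediator would strip out part of the effect we want; the pooled comparison gives the total causal effect.
The causal difference is the pooled difference: 0.435 − 0.231 = +0.204.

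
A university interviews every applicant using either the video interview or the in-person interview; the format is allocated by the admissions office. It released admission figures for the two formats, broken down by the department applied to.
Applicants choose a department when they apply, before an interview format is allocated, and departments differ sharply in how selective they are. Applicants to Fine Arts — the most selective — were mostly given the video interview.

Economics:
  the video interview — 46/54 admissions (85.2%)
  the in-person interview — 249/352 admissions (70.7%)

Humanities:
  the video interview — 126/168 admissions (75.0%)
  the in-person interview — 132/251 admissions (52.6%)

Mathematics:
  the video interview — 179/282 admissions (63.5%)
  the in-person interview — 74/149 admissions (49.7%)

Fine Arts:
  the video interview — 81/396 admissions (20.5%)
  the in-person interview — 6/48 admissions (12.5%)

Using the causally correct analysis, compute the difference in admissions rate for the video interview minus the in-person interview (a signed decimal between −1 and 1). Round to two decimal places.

+0.15

Since department is a pre-existing factor (not a product of the interview format) and it affects the outcome on its own, it is a confounder. The stratified rates, not the pooled rate, identify the causal effect.
Adjusting over the population distribution of department: 0.239·(0.852−0.707) + 0.246·(0.750−0.526) + 0.254·(0.635−0.497) + 0.261·(0.205−0.125) = +0.146.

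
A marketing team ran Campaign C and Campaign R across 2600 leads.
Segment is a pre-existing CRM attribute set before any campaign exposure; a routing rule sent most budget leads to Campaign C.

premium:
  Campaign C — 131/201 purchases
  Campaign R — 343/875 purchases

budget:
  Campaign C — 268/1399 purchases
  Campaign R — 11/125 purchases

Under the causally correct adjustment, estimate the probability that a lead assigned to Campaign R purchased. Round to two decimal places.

Customer segment differs across campaigns for reasons unrelated to any effect of the campaign itself, and it separately predicts the outcome — a classic confounder. We must compare within customer segment levels.
Standardising Campaign R to the population customer segment mix: 0.414·343/875 + 0.586·11/125 = 0.214.

0.21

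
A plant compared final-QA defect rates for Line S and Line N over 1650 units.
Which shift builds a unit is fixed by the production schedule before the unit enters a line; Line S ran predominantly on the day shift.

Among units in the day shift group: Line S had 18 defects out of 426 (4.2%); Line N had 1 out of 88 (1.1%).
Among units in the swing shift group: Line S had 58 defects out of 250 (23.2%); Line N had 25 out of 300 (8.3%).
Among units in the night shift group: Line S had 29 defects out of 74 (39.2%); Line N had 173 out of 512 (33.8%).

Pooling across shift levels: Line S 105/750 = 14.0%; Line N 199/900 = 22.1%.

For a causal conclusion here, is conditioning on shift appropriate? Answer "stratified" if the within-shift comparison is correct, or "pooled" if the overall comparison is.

Within every shift level Line N has the lower rate, yet pooled Line S does — Simpson's reversal.
Shift differs across lines for reasons unrelated to any effect of the line itself, and it separately predicts the outcome — a classic confounder. We must compare within shift levels.
Within each level — day shift: 4.2% vs 1.1%; swing shift: 23.2% vs 8.3%; night shift: 39.2% vs 33.8% — Line N is lower every time.

stratified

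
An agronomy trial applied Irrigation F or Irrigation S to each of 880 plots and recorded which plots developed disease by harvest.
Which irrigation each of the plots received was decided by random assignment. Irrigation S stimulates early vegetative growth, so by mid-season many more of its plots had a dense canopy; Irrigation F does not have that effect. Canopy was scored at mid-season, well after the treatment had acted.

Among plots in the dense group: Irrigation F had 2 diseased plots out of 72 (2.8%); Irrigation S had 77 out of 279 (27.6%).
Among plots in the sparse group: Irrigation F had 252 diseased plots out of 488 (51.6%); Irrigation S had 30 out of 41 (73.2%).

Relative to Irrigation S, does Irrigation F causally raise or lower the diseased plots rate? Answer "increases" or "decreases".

increases

The mid-season canopy-specific comparison favours Irrigation F throughout, but the pooled figures favour Irrigation S. The question is whether to condition on mid-season canopy.
The distribution of mid-season canopy is itself part of what the irrigation does — it is an intermediate outcome. Holding it fixed would remove that part of the effect; the total effect is the pooled difference.
Pooled: Irrigation F 45.4% vs Irrigation S 33.4%; Irrigation S is lower overall.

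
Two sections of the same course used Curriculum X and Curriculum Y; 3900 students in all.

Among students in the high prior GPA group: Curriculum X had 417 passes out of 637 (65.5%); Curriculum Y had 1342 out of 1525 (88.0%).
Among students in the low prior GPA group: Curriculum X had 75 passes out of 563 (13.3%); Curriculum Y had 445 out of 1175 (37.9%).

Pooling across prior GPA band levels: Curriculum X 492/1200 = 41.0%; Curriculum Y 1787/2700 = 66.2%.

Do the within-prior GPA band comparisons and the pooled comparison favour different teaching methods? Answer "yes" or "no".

no

Within each prior GPA band level (high prior GPA 65.5% vs 88.0%; low prior GPA 13.3% vs 37.9%), Curriculum Y has the higher rate every time. Pooled: 41.0% vs 66.2% — Curriculum Y has the higher rate overall. They agree.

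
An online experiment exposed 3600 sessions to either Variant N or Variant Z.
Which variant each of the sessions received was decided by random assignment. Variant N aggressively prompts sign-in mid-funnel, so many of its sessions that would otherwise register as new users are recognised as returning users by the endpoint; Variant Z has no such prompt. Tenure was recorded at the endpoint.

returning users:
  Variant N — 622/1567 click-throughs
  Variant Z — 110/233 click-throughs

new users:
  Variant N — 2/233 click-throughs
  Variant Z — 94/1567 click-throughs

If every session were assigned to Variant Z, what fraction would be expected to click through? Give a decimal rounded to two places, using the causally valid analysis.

The distribution of user tenure is itself part of what the variant does — it is an intermediate outcome. Holding it fixed would remove that part of the effect; the total effect is the pooled difference.
So P(outcome | do(Variant Z)) is just the pooled rate for Variant Z: 204/1800 = 0.113.

0.11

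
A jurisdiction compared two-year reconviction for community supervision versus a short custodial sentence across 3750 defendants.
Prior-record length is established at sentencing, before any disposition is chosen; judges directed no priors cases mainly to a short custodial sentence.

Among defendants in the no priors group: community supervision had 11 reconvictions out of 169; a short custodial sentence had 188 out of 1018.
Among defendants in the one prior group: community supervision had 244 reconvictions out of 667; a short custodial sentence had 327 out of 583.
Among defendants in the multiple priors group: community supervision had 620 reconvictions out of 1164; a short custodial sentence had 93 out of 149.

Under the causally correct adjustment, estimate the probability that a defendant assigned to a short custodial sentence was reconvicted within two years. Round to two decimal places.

0.46

Prior-record length satisfies the back-door criterion: it is not a descendant of the disposition, and it blocks the spurious path from disposition to outcome. Adjusting for it (i.e., using the within-prior-record length rates) gives the causal effect.
Standardising a short custodial sentence to the population prior-record length mix: 0.317·188/1018 + 0.333·327/583 + 0.350·93/149 = 0.464.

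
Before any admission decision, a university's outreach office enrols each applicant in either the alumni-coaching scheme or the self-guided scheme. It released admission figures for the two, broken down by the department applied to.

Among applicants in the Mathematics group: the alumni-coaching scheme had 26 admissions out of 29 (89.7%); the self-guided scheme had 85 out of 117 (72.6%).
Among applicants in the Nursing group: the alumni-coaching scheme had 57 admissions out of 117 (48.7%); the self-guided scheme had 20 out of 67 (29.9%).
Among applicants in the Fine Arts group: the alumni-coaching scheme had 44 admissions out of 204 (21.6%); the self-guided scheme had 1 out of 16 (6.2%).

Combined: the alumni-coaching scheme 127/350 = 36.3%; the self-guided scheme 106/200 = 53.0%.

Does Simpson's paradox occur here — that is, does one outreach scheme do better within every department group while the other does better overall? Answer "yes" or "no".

yes

Within each department level (Mathematics 89.7% vs 72.6%; Nursing 48.7% vs 29.9%; Fine Arts 21.6% vs 6.2%), the alumni-coaching scheme has the higher rate every time. Pooled: 36.3% vs 53.0% — the self-guided scheme has the higher rate overall. The two comparisons disagree.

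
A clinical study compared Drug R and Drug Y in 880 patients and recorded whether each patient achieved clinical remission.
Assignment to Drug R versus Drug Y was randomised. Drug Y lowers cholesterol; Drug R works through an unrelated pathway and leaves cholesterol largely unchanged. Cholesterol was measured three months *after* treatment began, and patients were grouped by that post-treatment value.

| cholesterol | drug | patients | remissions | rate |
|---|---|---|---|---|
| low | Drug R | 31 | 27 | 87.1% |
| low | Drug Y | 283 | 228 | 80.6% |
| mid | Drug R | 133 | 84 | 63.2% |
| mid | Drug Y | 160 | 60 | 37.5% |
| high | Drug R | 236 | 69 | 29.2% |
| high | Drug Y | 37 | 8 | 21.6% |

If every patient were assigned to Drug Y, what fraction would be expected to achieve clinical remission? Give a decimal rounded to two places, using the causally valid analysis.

Cholesterol is downstream of the drug. One should not condition on a consequence of treatment, so the overall rates are the right comparison.
So P(outcome | do(Drug Y)) is just the pooled rate for Drug Y: 296/480 = 0.617.

0.62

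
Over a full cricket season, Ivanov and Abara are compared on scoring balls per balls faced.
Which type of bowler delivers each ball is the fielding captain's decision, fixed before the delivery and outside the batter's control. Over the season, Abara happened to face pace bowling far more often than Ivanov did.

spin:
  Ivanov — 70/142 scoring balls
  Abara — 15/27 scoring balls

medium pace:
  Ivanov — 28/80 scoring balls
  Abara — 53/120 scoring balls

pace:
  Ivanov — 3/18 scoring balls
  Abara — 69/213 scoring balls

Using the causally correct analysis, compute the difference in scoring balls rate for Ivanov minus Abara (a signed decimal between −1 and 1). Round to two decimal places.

Within every bowling type level Abara has the higher rate, yet pooled Ivanov does — Simpson's reversal.
Nothing the player does changes bowling type; the imbalance is an allocation artefact. With bowling type also predicting the outcome, the pooled figure is confounded, and the within-stratum comparison is the causal one.
Adjusting over the population distribution of bowling type: 0.282·(0.493−0.556) + 0.333·(0.350−0.442) + 0.385·(0.167−0.324) = -0.109.

-0.11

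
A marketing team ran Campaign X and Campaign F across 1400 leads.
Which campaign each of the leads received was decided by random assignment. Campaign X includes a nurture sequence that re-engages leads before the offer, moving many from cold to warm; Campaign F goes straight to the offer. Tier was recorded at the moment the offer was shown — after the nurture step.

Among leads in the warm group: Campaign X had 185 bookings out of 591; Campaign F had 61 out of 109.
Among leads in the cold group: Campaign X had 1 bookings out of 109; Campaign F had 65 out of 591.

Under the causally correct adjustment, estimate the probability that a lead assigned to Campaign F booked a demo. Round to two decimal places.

0.18

The distribution of engagement tier is itself part of what the campaign does — it is an intermediate outcome. Holding it fixed would remove that part of the effect; the total effect is the pooled difference.
So P(outcome | do(Campaign F)) is just the pooled rate for Campaign F: 126/700 = 0.180.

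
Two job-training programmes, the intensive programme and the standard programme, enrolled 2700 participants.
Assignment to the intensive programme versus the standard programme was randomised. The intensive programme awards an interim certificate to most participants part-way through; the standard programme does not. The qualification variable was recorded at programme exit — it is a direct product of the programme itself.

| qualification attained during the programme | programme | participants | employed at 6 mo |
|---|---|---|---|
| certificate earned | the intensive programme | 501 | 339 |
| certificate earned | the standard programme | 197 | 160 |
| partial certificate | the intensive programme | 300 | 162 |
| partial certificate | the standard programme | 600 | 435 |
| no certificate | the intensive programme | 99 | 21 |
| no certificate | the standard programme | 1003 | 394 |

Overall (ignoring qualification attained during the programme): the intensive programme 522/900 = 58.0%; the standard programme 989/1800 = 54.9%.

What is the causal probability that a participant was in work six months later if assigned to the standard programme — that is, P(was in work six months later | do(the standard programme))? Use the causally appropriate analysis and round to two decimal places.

0.55

The stratified and pooled comparisons disagree (the standard programme wins within each qualification attained during the programme; the intensive programme wins overall), so the answer turns on the causal role of qualification attained during the programme.
Stratifying would compare programmes among participants the programmes themselves sorted into qualification attained during the programme groups — a form of selection on an intermediate. The unconditioned pooled rates give the total causal effect.
So P(outcome | do(the standard programme)) is just the pooled rate for the standard programme: 989/1800 = 0.549.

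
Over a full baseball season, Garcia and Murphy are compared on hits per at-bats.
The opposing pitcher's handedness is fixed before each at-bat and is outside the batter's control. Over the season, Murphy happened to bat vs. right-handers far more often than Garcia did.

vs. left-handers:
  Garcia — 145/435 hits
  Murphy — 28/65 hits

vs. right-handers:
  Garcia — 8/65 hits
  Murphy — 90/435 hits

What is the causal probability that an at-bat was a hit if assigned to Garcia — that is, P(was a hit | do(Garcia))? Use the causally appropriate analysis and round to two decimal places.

Murphy is higher inside every pitcher handedness stratum but Garcia is higher in aggregate. Whether to stratify depends on how pitcher handedness relates to the player.
Pitcher handedness is set before the player has any effect — it is not caused by the player — and it independently drives the outcome. That makes it a confounder, so the causal comparison is within pitcher handedness levels.
Standardising Garcia to the population pitcher handedness mix: 0.500·145/435 + 0.500·8/65 = 0.228.

0.23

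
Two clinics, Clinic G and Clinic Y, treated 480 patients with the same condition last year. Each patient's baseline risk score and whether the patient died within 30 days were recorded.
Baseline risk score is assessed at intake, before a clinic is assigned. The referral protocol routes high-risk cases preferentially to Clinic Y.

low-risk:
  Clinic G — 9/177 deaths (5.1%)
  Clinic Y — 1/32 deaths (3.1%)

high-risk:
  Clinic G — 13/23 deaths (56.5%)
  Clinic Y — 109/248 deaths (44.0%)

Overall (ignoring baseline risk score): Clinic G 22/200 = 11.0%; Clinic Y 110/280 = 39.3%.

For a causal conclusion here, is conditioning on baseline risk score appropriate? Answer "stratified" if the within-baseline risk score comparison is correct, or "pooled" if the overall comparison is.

stratified

Here baseline risk score is a common cause — it drives both which clinic a case falls under and the outcome. The crude comparison mixes populations; the stratum-specific rates are the causally relevant ones.
Within each level — low-risk: 5.1% vs 3.1%; high-risk: 56.5% vs 44.0% — Clinic Y is lower every time.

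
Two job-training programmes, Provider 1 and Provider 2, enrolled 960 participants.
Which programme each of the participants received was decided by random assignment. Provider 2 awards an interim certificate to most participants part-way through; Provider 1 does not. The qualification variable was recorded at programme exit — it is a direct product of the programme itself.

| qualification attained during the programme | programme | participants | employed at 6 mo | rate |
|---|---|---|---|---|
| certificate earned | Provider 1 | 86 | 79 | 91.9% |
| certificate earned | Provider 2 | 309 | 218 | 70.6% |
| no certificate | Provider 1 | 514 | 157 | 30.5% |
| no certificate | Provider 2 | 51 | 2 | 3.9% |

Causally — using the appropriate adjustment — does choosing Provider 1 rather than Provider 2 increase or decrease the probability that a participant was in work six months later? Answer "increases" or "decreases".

Qualification attained during the programme here is a post-treatment variable shaped by the programme; conditioning on it would introduce bias rather than remove it. The overall comparison is the causal one.
Pooled: Provider 1 39.3% vs Provider 2 61.1%; Provider 2 is higher overall.

decreases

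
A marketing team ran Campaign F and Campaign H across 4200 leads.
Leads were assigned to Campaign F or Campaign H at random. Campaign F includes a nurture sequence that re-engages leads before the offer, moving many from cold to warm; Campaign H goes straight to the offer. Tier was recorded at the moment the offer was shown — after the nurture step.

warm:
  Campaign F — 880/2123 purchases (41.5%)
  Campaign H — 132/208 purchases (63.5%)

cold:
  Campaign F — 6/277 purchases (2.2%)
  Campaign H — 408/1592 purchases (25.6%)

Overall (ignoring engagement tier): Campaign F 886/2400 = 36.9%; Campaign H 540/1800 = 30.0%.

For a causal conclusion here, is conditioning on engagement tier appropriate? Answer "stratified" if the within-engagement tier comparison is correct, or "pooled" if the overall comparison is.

pooled

Campaign H is higher inside every engagement tier stratum but Campaign F is higher in aggregate. Whether to stratify depends on how engagement tier relates to the campaign.
Engagement tier lies on the pathway campaign → engagement tier → outcome, so adjusting for it blocks the indirect effect. For the total causal effect of campaign, use the unadjusted pooled rates.
Pooled: Campaign F 36.9% vs Campaign H 30.0%; Campaign F is higher overall.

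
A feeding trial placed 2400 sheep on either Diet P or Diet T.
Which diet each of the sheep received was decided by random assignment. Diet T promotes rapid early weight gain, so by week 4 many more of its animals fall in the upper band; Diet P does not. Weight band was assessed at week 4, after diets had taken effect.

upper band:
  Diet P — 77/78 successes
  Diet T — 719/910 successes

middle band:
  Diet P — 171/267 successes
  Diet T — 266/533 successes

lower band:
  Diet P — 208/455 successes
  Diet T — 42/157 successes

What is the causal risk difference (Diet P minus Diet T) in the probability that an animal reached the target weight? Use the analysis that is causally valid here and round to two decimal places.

Week-4 weight band lies on the pathway diet → week-4 weight band → outcome, so adjusting for it blocks the indirect effect. For the total causal effect of diet, use the unadjusted pooled rates.
The causal difference is the pooled difference: 0.570 − 0.642 = -0.072.

-0.07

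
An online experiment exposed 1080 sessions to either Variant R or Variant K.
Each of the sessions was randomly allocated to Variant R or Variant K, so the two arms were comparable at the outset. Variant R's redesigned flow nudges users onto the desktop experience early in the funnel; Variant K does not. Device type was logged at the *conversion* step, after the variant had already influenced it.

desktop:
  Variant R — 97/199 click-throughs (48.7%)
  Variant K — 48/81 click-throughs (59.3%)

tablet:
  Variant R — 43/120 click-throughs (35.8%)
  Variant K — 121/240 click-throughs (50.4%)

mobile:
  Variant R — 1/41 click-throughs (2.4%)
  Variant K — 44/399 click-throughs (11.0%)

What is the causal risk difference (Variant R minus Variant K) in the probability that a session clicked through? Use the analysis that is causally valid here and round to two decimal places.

The device type-specific comparison favours Variant K throughout, but the pooled figures favour Variant R. The question is whether to condition on device type.
Stratifying would compare variants among sessions the variants themselves sorted into device type groups — a form of selection on an intermediate. The unconditioned pooled rates give the total causal effect.
The causal difference is the pooled difference: 0.392 − 0.296 = +0.096.

+0.10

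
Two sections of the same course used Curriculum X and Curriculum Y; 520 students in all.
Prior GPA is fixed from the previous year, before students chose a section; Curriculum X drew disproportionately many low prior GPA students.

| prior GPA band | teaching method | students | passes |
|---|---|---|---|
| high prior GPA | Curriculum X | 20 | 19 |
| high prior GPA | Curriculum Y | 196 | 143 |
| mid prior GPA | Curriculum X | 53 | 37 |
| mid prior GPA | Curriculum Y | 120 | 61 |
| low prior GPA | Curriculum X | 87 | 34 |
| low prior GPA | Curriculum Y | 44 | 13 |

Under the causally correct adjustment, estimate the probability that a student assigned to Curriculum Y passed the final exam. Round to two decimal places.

0.55

Here prior GPA band is a common cause — it drives both which teaching method a case falls under and the outcome. The crude comparison mixes populations; the stratum-specific rates are the causally relevant ones.
Standardising Curriculum Y to the population prior GPA band mix: 0.415·143/196 + 0.333·61/120 + 0.252·13/44 = 0.547.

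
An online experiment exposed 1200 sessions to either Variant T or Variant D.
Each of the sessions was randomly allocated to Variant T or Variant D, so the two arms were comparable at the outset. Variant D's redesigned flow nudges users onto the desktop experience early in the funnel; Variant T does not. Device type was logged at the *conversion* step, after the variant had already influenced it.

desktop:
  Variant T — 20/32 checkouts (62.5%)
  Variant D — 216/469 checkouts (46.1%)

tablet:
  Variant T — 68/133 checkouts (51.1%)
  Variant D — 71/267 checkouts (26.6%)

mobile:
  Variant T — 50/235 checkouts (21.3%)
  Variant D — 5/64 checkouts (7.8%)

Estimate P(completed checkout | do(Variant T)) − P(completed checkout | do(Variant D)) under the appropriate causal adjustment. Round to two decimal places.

-0.02

Device type here is a post-treatment variable shaped by the variant; conditioning on it would introduce bias rather than remove it. The overall comparison is the causal one.
The causal difference is the pooled difference: 0.345 − 0.365 = -0.020.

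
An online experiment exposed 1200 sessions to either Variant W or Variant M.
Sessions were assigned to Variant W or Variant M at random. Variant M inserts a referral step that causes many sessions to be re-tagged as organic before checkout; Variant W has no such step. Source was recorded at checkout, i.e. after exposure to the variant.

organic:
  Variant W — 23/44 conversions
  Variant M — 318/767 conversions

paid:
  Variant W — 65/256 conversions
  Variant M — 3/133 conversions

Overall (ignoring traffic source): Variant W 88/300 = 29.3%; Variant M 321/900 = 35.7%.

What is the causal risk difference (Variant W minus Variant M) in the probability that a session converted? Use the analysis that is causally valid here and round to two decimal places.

Traffic source is recorded after the variant and is itself shifted by it — it sits on the causal path from variant to outcome. Conditioning on a mediator would strip out part of the effect we want; the pooled comparison gives the total causal effect.
The causal difference is the pooled difference: 0.293 − 0.357 = -0.063.

-0.06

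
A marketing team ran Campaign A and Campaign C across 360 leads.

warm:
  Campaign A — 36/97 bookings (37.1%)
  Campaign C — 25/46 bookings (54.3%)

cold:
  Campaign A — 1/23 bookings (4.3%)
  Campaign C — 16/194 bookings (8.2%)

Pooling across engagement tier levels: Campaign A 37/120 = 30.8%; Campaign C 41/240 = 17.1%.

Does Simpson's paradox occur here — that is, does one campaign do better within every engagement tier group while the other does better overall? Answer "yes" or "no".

yes

Within each engagement tier level (warm 37.1% vs 54.3%; cold 4.3% vs 8.2%), Campaign C has the higher rate every time. Pooled: 30.8% vs 17.1% — Campaign A has the higher rate overall. The two comparisons disagree.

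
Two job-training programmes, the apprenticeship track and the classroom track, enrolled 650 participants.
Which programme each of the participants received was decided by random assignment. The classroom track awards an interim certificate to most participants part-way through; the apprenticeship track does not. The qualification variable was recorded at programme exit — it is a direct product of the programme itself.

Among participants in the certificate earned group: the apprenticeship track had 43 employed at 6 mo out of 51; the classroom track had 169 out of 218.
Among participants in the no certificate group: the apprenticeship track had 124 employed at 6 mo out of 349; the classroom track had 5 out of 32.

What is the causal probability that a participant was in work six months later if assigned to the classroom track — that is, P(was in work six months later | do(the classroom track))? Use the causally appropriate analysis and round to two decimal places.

Stratifying would compare programmes among participants the programmes themselves sorted into qualification attained during the programme groups — a form of selection on an intermediate. The unconditioned pooled rates give the total causal effect.
So P(outcome | do(the classroom track)) is just the pooled rate for the classroom track: 174/250 = 0.696.

0.70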